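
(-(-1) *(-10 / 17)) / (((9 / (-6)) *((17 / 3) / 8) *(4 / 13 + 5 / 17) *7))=2080 / 15827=0.13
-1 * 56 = -56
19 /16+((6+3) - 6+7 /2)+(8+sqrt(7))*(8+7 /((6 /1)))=55*sqrt(7) /6+3889 /48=105.27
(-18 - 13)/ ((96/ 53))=-17.11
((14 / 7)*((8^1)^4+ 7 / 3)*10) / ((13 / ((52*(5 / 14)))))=2459000 / 21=117095.24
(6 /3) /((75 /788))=1576 /75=21.01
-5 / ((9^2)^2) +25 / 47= 163790 / 308367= 0.53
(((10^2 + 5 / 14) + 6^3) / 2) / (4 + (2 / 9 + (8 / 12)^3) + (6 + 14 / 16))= 239166 / 17227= 13.88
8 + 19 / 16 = 147 / 16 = 9.19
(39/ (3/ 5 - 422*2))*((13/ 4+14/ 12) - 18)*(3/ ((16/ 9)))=286065/ 269888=1.06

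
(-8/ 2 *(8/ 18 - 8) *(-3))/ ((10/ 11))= -1496/ 15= -99.73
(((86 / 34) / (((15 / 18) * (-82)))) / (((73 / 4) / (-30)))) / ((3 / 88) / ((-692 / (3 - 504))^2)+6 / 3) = 0.03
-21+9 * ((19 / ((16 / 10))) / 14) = -13.37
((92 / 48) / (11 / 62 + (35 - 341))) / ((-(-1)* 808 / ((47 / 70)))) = -33511 / 6434604960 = -0.00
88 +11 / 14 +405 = 6913 / 14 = 493.79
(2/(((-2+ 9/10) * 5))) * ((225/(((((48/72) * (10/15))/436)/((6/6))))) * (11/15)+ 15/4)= -647475/11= -58861.36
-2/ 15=-0.13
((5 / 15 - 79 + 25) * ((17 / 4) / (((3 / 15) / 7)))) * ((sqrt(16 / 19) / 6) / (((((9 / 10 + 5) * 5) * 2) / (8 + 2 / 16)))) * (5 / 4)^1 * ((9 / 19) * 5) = -497.78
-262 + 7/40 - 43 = -12193/40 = -304.82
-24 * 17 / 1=-408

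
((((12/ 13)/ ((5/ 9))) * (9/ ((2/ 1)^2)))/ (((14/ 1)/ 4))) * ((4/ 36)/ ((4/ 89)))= 2403/ 910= 2.64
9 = 9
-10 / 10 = -1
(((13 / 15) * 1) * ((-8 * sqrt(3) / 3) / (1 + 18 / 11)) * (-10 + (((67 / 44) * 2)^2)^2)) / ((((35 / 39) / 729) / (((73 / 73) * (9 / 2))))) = -6582097571283 * sqrt(3) / 27019300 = -421940.15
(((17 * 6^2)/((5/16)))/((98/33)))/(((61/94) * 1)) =15187392/14945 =1016.22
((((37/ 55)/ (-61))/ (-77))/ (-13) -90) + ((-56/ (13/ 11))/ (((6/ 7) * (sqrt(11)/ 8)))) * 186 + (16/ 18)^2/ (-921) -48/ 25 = -97216 * sqrt(11)/ 13 -115147728841543/ 1252683206775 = -24894.15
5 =5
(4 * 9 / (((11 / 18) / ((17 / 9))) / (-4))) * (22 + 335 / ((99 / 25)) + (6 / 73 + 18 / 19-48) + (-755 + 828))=-9906897152 / 167827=-59030.41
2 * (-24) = -48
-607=-607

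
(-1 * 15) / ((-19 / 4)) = 60 / 19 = 3.16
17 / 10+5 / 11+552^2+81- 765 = 304022.15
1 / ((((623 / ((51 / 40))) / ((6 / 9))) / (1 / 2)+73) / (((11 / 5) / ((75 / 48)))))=2992 / 3270125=0.00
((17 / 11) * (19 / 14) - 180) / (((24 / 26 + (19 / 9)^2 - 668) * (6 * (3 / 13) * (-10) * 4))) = -41670837 / 8596144480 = -0.00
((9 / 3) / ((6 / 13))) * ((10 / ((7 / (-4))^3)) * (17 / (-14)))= 35360 / 2401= 14.73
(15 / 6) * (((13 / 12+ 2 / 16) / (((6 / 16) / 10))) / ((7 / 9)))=725 / 7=103.57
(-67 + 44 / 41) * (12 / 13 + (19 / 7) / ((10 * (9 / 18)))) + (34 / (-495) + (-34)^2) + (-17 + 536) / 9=2062840162 / 1846845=1116.95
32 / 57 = 0.56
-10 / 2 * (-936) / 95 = 936 / 19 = 49.26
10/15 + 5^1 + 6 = 35/3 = 11.67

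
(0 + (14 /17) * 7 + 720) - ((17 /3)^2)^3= -401344271 /12393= -32384.76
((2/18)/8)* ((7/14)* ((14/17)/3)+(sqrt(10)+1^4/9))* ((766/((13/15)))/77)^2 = 69677275/153306153+3667225* sqrt(10)/2004002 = 6.24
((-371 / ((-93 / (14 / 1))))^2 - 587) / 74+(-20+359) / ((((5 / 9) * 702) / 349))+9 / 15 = 1406885744 / 4160169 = 338.18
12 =12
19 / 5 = 3.80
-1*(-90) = 90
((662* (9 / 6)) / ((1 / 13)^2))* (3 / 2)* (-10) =-2517255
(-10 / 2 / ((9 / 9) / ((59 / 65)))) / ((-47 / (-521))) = -30739 / 611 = -50.31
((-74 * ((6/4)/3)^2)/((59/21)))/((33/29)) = -7511/1298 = -5.79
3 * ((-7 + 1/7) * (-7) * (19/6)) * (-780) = -355680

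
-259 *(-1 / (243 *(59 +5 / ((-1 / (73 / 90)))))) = 0.02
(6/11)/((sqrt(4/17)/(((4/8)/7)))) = 3 * sqrt(17)/154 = 0.08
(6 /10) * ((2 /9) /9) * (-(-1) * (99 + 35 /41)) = 8188 /5535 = 1.48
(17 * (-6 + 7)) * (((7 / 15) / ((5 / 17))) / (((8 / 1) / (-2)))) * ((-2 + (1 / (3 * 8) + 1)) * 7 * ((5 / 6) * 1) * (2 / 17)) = 19159 / 4320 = 4.43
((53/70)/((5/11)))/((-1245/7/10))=-583/6225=-0.09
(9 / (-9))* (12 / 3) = -4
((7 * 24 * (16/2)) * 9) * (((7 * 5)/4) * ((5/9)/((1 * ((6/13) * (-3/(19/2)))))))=-1210300/3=-403433.33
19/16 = 1.19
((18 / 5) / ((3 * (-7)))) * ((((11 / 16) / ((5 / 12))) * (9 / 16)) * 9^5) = -52612659 / 5600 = -9395.12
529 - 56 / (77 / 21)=513.73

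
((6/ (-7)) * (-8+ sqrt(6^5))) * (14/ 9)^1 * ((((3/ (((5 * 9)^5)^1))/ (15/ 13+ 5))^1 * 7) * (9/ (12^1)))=91/ 615093750- 91 * sqrt(6)/ 136687500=-0.00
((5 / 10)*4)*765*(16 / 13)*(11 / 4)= 67320 / 13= 5178.46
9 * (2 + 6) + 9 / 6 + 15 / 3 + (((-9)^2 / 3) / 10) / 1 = 406 / 5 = 81.20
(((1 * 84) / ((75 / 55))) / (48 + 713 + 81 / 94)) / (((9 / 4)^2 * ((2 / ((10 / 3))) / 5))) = 0.13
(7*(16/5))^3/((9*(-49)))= -28672/1125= -25.49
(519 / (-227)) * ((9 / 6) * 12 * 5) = -46710 / 227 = -205.77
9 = 9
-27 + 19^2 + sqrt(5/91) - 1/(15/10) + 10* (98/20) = sqrt(455)/91 + 1147/3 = 382.57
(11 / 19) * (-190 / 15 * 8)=-176 / 3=-58.67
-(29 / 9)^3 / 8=-4.18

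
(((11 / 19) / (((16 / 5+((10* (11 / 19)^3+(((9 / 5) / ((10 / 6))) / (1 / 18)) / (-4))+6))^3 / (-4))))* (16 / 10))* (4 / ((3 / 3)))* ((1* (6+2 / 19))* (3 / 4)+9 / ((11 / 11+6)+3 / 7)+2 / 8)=-46944713537497600000 / 129903776176772589251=-0.36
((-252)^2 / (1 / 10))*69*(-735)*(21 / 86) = -338163562800 / 43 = -7864268902.33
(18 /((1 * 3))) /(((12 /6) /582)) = 1746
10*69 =690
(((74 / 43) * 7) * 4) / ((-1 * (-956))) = 518 / 10277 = 0.05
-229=-229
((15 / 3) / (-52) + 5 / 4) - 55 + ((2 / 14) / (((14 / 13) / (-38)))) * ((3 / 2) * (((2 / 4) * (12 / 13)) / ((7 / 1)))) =-242323 / 4459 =-54.34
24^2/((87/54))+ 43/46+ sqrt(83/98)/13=sqrt(166)/182+ 478175/1334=358.52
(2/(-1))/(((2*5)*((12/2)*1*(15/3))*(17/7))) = -7/2550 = -0.00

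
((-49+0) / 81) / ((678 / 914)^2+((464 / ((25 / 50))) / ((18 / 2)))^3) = -92102409 / 166907766953857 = -0.00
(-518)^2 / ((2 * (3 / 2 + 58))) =38332 / 17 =2254.82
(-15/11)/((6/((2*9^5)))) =-295245/11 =-26840.45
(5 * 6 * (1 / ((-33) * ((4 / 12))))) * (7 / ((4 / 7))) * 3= -2205 / 22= -100.23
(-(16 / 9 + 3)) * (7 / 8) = -301 / 72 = -4.18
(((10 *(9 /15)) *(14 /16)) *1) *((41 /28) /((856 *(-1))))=-123 /13696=-0.01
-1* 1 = -1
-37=-37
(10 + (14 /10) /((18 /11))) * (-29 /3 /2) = -28333 /540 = -52.47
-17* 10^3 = -17000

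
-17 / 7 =-2.43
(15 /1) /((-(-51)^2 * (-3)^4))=-5 /70227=-0.00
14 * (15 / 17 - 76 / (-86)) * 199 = 3596726 / 731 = 4920.28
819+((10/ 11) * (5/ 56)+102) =283693/ 308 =921.08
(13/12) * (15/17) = 0.96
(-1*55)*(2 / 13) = -110 / 13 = -8.46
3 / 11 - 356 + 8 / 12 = -11717 / 33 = -355.06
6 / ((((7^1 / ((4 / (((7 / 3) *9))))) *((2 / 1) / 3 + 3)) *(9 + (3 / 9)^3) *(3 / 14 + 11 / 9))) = 2916 / 850157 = 0.00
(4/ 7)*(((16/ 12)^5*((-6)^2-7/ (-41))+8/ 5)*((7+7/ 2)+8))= 567777136/ 348705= 1628.24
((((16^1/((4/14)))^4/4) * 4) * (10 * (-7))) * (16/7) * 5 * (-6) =47205580800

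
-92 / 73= -1.26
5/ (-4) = -5/ 4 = -1.25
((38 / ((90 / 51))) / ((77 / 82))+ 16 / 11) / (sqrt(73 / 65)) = 28166*sqrt(4745) / 84315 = 23.01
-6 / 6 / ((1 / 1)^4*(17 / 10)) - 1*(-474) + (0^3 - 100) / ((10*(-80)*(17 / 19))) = 64403 / 136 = 473.55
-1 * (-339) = 339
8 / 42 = 4 / 21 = 0.19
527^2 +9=277738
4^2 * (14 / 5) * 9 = 2016 / 5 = 403.20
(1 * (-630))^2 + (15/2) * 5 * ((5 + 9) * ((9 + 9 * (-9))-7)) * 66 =-2340450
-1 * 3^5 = -243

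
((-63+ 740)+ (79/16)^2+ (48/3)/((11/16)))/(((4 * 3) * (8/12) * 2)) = 2040619/45056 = 45.29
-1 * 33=-33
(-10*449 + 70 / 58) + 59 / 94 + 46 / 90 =-4487.65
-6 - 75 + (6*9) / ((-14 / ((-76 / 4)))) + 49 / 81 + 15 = 4474 / 567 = 7.89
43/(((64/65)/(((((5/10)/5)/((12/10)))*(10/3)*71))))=992225/1152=861.31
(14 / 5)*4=56 / 5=11.20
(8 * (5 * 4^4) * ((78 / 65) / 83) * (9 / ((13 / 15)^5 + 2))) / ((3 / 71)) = 1987545600000 / 156873569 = 12669.73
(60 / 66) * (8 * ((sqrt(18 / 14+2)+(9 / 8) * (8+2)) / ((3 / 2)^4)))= 18.77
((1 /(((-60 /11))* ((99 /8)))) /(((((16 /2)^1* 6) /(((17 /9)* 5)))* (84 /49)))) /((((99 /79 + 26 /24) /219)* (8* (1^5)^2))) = -686273 /34447680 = -0.02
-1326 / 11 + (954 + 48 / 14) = 64440 / 77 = 836.88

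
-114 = -114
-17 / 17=-1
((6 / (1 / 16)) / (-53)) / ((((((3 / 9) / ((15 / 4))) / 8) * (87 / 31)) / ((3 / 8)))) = -21.78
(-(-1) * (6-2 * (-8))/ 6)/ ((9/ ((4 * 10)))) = 440/ 27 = 16.30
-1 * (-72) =72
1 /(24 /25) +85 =2065 /24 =86.04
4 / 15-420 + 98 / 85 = -418.58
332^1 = 332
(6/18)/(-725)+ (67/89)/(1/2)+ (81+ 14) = 18680986/193575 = 96.51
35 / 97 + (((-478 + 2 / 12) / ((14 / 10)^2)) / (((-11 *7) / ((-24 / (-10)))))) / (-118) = 6400750 / 21592879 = 0.30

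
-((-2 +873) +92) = -963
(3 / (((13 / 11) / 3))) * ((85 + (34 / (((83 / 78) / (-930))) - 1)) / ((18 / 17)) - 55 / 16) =-3679696383 / 17264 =-213142.75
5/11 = 0.45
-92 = -92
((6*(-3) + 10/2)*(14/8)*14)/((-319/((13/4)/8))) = 8281/20416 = 0.41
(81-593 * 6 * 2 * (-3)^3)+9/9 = 192214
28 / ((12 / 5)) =35 / 3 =11.67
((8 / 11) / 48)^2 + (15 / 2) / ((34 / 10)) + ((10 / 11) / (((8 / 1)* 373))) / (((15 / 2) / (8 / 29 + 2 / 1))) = 1767214891 / 801020484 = 2.21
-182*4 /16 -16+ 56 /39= -4685 /78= -60.06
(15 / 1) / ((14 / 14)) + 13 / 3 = 19.33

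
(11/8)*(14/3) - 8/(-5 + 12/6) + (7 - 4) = 145/12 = 12.08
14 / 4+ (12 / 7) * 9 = 265 / 14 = 18.93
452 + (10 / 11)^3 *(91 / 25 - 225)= 380252 / 1331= 285.69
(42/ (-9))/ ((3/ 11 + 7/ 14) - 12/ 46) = -1012/ 111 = -9.12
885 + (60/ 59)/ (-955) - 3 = 9939246/ 11269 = 882.00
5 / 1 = 5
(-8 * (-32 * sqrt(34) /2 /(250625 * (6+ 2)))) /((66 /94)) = 752 * sqrt(34) /8270625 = 0.00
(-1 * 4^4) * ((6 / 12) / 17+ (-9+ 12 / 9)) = 99712 / 51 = 1955.14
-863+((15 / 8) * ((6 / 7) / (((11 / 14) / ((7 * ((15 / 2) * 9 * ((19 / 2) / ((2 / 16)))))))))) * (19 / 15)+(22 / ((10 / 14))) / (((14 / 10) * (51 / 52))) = 51723626 / 561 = 92198.98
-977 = -977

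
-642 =-642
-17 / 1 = -17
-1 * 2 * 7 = -14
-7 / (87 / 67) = -5.39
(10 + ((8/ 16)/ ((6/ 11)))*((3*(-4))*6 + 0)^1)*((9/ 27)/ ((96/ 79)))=-553/ 36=-15.36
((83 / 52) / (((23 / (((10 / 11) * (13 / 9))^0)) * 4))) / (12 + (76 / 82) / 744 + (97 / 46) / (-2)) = 316479 / 199686656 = 0.00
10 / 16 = 5 / 8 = 0.62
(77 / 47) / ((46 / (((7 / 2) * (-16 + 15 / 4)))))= -26411 / 17296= -1.53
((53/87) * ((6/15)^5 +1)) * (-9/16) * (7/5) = -3513741/7250000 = -0.48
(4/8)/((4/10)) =5/4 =1.25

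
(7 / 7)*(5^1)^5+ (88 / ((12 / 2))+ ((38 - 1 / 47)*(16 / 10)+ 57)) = 459298 / 141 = 3257.43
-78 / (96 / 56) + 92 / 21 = -41.12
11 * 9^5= 649539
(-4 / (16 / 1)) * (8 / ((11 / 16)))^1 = -32 / 11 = -2.91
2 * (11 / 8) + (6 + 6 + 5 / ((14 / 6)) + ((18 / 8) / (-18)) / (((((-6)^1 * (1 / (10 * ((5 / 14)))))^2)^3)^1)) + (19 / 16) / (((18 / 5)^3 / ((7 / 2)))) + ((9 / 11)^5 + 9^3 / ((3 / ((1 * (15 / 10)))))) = 900145606052122553 / 2357370803741184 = 381.84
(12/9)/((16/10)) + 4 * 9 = 221/6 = 36.83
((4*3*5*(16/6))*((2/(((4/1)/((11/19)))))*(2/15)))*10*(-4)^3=-225280/57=-3952.28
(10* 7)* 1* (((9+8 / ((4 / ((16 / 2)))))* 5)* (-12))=-105000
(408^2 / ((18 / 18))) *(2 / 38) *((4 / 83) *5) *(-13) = -43280640 / 1577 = -27444.92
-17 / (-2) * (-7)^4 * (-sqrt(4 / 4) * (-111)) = 4530687 / 2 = 2265343.50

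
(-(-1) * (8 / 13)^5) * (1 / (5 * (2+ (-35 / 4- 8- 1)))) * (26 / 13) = -262144 / 116957295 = -0.00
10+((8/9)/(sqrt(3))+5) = 8 * sqrt(3)/27+15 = 15.51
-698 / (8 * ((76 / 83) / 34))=-492439 / 152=-3239.73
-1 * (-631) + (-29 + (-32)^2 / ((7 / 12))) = 16502 / 7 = 2357.43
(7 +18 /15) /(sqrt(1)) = 41 /5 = 8.20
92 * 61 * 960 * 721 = 3884401920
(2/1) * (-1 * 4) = -8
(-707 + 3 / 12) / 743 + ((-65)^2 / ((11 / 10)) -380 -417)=99480379 / 32692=3042.96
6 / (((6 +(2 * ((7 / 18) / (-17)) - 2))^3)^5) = 3536085135655054572807601385949942 / 532513496975293192094690055963165283203125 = 0.00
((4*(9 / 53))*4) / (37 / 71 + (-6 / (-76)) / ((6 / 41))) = 777024 / 303319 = 2.56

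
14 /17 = 0.82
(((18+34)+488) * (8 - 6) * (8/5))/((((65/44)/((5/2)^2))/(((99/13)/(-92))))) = -2352240/3887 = -605.16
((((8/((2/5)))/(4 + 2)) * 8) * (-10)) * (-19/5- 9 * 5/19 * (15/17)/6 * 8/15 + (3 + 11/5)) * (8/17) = -2510080/16473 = -152.38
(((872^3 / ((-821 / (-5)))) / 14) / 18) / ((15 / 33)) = 1823400832 / 51723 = 35253.19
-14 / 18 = -7 / 9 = -0.78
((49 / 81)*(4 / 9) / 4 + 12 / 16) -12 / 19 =0.19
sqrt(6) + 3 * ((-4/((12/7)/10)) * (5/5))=-70 + sqrt(6)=-67.55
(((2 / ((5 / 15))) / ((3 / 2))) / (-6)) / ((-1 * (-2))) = -1 / 3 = -0.33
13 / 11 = 1.18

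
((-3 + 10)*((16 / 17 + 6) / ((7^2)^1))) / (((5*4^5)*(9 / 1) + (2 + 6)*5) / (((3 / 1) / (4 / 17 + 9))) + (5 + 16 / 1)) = 0.00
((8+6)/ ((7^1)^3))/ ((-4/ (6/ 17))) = -3/ 833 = -0.00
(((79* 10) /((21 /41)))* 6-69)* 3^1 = 192891 /7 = 27555.86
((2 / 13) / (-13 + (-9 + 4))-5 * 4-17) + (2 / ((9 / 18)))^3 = 3158 / 117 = 26.99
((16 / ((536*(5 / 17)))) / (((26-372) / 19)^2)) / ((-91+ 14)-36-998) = -6137 / 22278249730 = -0.00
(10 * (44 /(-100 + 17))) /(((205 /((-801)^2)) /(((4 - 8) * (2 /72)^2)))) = 174262 /3403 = 51.21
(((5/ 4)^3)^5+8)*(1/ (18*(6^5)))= 39107512717/ 150289495621632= 0.00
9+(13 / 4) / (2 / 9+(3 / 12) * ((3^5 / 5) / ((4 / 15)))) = 59805 / 6593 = 9.07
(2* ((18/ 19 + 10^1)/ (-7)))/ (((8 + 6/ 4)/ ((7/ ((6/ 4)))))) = -1.54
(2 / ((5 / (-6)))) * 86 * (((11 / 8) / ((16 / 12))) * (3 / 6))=-4257 / 40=-106.42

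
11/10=1.10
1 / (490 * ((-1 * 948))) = -1 / 464520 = -0.00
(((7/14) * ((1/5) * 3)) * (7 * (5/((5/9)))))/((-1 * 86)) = -189/860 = -0.22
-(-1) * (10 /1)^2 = 100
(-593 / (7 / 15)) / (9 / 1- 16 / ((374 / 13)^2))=-62209851 / 439663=-141.49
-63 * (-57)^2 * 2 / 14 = -29241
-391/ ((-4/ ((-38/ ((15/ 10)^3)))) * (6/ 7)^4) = -17837029/ 8748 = -2038.98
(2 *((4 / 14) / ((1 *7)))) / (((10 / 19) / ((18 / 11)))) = 684 / 2695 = 0.25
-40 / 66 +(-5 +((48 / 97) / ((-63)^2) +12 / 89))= -687367949 / 125636049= -5.47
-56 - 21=-77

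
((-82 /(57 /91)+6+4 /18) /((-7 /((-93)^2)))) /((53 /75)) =219540450 /1007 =218014.35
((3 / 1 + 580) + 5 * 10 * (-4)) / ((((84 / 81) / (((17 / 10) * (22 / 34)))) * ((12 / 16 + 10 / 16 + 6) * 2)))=113751 / 4130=27.54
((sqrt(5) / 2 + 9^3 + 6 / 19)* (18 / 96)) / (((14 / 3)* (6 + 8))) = 9* sqrt(5) / 6272 + 124713 / 59584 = 2.10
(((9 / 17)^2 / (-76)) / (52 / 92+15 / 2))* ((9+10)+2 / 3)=-36639 / 4074322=-0.01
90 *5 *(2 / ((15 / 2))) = 120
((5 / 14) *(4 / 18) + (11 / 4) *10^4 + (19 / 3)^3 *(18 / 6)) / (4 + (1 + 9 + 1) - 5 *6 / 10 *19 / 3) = -296753 / 42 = -7065.55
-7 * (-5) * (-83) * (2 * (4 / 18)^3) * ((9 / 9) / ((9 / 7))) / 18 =-162680 / 59049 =-2.76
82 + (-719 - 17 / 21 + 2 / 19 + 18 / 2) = -250853 / 399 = -628.70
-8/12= -0.67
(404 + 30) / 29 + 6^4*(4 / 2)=75602 / 29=2606.97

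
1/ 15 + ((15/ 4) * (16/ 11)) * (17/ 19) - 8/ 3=2383/ 1045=2.28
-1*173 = -173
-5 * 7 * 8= -280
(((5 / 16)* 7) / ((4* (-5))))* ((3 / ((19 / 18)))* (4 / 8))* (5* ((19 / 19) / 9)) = -105 / 1216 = -0.09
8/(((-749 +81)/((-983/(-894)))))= -983/74649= -0.01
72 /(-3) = -24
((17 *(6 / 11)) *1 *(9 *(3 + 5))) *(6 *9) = 396576 / 11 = 36052.36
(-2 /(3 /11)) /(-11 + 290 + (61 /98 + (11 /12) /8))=-34496 /1315883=-0.03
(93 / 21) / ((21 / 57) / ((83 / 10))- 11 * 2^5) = -48887 / 3885238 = -0.01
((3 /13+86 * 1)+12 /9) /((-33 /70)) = -239050 /1287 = -185.74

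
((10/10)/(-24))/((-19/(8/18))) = 1/1026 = 0.00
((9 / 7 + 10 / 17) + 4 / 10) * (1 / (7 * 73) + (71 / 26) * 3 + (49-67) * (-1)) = 470867001 / 7905170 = 59.56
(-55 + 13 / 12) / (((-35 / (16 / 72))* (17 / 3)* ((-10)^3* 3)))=-647 / 32130000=-0.00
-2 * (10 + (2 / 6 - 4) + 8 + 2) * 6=-196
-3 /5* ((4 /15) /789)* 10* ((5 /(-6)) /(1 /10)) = 40 /2367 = 0.02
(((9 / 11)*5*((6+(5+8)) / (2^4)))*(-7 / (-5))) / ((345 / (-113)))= -45087 / 20240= -2.23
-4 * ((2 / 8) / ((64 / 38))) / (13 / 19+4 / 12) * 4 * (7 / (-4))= 7581 / 1856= 4.08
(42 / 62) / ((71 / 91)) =1911 / 2201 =0.87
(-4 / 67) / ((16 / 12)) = -3 / 67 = -0.04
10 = 10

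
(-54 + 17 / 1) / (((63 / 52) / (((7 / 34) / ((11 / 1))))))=-962 / 1683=-0.57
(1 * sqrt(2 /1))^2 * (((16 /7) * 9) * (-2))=-576 /7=-82.29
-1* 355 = -355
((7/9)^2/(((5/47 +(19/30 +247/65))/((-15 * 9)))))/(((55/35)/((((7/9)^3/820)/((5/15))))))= -27647515/1403009586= -0.02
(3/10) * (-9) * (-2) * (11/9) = 33/5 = 6.60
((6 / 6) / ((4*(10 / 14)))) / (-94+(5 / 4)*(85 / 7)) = -49 / 11035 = -0.00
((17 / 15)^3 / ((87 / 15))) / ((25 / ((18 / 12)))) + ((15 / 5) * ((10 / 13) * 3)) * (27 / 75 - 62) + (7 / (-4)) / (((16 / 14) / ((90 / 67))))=-974750556341 / 2273310000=-428.78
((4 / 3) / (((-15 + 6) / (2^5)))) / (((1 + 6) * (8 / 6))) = -32 / 63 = -0.51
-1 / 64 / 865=-1 / 55360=-0.00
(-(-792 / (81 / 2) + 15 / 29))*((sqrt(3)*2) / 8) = 4969*sqrt(3) / 1044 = 8.24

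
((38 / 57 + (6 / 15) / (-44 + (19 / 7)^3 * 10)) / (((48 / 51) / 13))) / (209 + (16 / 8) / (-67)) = 305843141 / 6914081520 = 0.04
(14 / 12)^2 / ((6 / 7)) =1.59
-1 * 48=-48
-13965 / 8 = -1745.62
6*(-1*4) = -24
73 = 73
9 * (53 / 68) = 477 / 68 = 7.01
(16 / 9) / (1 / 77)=1232 / 9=136.89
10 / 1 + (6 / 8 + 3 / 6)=45 / 4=11.25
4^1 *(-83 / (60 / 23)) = -1909 / 15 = -127.27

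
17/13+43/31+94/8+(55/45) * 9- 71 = -73435/1612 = -45.56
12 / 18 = 2 / 3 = 0.67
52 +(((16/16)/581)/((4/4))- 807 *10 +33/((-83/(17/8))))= -37271583/4648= -8018.84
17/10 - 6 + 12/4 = -13/10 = -1.30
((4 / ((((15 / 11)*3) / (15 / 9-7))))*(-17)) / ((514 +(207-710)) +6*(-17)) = -11968 / 12285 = -0.97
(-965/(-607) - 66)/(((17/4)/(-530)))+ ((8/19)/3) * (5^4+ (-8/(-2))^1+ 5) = 4776819448/588183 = 8121.32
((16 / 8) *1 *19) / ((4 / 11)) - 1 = 207 / 2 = 103.50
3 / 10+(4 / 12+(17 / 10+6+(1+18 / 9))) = 34 / 3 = 11.33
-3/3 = -1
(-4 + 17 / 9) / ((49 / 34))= -646 / 441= -1.46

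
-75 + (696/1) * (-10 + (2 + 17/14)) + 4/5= -167897/35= -4797.06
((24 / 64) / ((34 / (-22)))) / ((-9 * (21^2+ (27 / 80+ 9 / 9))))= 10 / 164067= 0.00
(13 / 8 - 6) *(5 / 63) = -25 / 72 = -0.35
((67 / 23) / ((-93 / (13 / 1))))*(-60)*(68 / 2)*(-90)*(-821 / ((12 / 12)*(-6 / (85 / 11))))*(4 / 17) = -145878564000 / 7843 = -18599842.41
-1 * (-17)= 17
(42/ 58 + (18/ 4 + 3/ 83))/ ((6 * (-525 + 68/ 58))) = -8441/ 5043412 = -0.00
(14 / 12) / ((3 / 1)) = 7 / 18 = 0.39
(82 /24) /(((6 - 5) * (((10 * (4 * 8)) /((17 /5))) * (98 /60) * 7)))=697 /219520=0.00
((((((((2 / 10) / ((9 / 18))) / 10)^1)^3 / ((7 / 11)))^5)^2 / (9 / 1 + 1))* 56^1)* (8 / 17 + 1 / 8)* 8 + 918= 2731141661967487199724757829244481399655350505776351974 / 2975099849637785620615204607020132243633270263671875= 918.00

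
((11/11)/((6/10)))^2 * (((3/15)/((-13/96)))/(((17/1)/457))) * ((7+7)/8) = -193.00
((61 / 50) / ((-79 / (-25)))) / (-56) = -61 / 8848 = -0.01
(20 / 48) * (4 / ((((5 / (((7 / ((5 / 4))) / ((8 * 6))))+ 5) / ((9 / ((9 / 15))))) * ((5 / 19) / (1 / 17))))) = 133 / 1139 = 0.12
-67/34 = -1.97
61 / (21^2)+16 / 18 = 151 / 147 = 1.03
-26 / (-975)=2 / 75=0.03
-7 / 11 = -0.64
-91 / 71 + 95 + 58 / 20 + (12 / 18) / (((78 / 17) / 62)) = 8774423 / 83070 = 105.63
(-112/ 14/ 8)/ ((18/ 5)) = -5/ 18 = -0.28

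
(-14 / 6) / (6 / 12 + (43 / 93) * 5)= -434 / 523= -0.83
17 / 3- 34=-85 / 3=-28.33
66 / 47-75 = -3459 / 47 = -73.60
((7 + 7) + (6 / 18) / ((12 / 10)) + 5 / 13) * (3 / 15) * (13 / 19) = 3431 / 1710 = 2.01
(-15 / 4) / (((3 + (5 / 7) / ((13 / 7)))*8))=-195 / 1408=-0.14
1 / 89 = 0.01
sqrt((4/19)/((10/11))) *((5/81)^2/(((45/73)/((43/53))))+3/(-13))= -9184756 *sqrt(2090)/3865052295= -0.11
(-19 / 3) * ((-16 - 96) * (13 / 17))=27664 / 51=542.43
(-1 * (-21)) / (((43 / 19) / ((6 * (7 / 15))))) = 5586 / 215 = 25.98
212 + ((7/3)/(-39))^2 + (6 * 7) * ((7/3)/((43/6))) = 132840163/588627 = 225.68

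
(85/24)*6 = 85/4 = 21.25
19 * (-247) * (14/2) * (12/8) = -98553/2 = -49276.50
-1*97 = -97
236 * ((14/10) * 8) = 13216/5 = 2643.20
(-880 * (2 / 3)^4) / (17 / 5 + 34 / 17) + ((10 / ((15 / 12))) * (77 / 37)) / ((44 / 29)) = -21.22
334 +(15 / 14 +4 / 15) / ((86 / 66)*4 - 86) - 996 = -123545531 / 186620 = -662.02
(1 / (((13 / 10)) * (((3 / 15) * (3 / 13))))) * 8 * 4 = 1600 / 3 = 533.33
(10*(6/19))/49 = 60/931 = 0.06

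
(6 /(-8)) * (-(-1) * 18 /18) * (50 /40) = -15 /16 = -0.94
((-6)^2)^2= 1296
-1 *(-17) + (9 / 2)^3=865 / 8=108.12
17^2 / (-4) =-289 / 4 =-72.25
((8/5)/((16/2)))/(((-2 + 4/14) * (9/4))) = -7/135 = -0.05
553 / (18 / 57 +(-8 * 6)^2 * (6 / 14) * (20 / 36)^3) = 1985823 / 609134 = 3.26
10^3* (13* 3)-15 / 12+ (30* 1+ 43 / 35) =39029.98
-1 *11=-11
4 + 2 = 6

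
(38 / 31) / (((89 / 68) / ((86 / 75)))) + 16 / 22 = 4099864 / 2276175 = 1.80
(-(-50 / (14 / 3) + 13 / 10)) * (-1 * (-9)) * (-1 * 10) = -847.29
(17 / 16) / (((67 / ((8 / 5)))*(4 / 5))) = 17 / 536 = 0.03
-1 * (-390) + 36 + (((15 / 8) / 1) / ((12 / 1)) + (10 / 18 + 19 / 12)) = 123349 / 288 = 428.30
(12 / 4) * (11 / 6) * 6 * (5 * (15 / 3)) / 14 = 825 / 14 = 58.93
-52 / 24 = -13 / 6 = -2.17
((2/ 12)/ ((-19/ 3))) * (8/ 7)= -4/ 133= -0.03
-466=-466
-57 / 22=-2.59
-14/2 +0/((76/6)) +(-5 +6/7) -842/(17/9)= -54372/119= -456.91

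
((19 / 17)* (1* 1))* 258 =4902 / 17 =288.35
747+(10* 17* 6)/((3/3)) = 1767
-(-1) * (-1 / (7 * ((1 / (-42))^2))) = -252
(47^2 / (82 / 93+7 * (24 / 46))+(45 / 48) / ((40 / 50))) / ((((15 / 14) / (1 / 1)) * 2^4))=353652383 / 12413440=28.49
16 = 16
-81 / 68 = -1.19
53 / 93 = 0.57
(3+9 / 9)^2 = 16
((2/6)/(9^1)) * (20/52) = 5/351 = 0.01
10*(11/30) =11/3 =3.67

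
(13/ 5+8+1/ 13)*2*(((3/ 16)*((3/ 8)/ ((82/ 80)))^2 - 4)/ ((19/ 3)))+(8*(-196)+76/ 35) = -18359812719/ 11625796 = -1579.23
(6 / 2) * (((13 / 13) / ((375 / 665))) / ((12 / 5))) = 133 / 60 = 2.22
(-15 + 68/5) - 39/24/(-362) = -20207/14480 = -1.40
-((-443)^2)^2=-38513670001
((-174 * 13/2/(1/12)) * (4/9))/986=-104/17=-6.12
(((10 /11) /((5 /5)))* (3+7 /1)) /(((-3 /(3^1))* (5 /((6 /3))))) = -3.64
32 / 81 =0.40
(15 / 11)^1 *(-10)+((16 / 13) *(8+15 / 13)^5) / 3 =4197810377374 / 159284697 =26354.13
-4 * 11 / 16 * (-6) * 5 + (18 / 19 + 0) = 3171 / 38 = 83.45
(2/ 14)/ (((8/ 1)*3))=1/ 168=0.01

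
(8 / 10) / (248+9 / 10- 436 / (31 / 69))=-248 / 223681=-0.00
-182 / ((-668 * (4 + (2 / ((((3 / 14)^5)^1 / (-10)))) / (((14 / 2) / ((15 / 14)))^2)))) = -2457 / 9315928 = -0.00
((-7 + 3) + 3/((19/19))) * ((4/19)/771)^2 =-16/214593201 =-0.00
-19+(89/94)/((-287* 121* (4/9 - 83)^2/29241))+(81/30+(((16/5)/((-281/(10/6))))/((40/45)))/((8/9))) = -82662652005820111/5063829425259220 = -16.32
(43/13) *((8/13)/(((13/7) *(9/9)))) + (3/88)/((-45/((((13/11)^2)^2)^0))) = 3176363/2900040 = 1.10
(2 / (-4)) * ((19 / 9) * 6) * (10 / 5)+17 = 13 / 3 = 4.33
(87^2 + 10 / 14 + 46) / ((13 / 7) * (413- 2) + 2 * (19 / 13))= 138606 / 13945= 9.94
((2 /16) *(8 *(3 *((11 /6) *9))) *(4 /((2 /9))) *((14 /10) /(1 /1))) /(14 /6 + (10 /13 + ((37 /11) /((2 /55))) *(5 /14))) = 34.52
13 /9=1.44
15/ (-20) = -0.75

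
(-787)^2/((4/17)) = 10529273/4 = 2632318.25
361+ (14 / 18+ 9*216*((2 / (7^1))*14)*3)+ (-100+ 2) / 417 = 29635618 / 1251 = 23689.54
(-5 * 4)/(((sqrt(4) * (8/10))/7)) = -175/2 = -87.50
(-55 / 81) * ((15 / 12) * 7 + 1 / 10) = -649 / 108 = -6.01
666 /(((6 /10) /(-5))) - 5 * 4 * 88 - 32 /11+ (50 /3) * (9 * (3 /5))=-79452 /11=-7222.91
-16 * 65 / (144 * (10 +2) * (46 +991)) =-65 / 111996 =-0.00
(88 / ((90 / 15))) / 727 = 44 / 2181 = 0.02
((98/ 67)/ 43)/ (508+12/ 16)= 392/ 5862835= 0.00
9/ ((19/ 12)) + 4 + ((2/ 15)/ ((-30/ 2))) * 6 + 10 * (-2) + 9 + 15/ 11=-86/ 15675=-0.01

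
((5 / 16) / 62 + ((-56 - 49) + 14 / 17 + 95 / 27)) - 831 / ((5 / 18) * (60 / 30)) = -3634548557 / 2276640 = -1596.45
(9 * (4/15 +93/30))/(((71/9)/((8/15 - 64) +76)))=85446/1775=48.14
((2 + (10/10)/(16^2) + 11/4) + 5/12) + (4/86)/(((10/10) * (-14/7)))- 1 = 136961/33024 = 4.15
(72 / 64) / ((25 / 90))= 81 / 20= 4.05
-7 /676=-0.01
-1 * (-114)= 114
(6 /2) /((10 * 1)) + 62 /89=887 /890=1.00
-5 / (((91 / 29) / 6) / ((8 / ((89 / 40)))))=-278400 / 8099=-34.37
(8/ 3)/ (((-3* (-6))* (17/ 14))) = 56/ 459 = 0.12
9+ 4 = 13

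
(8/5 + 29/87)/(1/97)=2813/15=187.53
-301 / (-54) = 301 / 54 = 5.57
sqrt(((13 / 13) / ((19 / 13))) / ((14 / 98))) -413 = -413 + sqrt(1729) / 19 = -410.81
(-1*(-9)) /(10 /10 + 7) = 9 /8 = 1.12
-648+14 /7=-646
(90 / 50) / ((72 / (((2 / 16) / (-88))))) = -1 / 28160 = -0.00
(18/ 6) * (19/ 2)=57/ 2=28.50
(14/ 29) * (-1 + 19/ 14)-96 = -2779/ 29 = -95.83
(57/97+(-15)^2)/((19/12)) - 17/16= 4170013/29488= 141.41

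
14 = 14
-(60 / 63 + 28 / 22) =-514 / 231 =-2.23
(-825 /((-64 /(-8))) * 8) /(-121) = 75 /11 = 6.82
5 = 5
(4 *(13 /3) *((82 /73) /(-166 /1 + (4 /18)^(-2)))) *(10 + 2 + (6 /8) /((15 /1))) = -1027624 /638385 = -1.61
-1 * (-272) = 272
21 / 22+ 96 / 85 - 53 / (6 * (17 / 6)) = -1933 / 1870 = -1.03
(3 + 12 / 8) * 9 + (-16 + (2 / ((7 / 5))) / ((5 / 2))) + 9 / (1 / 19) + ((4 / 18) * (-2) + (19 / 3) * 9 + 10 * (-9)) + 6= 21247 / 126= 168.63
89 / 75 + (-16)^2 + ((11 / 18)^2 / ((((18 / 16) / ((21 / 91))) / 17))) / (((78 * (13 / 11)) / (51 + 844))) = 10804116844 / 40040325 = 269.83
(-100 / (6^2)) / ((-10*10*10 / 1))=0.00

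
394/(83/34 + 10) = 13396/423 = 31.67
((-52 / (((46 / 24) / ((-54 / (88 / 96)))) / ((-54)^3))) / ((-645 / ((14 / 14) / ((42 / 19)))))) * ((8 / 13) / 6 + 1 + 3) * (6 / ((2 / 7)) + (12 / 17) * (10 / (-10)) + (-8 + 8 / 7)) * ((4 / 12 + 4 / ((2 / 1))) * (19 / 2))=279227479744512 / 1294601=215686130.12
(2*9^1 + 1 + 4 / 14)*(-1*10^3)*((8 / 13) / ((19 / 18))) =-19440000 / 1729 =-11243.49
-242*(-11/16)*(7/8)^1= 9317/64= 145.58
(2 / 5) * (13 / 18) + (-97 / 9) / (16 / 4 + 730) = 3019 / 11010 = 0.27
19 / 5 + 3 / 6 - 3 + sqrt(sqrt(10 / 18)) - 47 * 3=-1397 / 10 + sqrt(3) * 5^(1 / 4) / 3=-138.84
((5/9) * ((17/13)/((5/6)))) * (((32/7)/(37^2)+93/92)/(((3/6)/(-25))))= -380019275/8595951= -44.21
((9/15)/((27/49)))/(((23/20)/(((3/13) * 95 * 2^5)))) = 595840/897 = 664.26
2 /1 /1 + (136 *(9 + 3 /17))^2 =1557506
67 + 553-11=609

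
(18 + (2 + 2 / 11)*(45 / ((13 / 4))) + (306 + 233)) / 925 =83971 / 132275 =0.63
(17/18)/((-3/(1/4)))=-17/216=-0.08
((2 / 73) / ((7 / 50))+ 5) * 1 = 2655 / 511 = 5.20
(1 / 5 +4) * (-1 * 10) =-42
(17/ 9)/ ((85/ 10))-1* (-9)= 83/ 9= 9.22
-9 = -9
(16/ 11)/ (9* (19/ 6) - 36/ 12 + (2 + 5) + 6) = 0.04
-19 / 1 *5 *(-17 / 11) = 1615 / 11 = 146.82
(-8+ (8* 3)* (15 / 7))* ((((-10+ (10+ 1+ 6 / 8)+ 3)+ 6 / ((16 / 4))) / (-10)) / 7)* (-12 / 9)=760 / 147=5.17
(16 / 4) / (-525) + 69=36221 / 525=68.99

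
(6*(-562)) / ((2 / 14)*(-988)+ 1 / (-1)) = 23604 / 995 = 23.72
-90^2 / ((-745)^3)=324 / 16539745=0.00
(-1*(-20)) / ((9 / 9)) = 20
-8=-8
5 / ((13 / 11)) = 4.23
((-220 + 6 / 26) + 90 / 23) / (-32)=64541 / 9568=6.75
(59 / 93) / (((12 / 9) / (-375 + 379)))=59 / 31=1.90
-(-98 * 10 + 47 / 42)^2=-1690278769 / 1764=-958207.92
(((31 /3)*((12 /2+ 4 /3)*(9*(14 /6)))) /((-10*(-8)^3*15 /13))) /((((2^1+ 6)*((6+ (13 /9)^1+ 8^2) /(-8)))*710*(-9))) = 31031 /52592256000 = 0.00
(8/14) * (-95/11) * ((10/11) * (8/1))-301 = -285347/847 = -336.89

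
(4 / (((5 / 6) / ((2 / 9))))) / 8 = 2 / 15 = 0.13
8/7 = 1.14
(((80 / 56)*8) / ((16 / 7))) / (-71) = -5 / 71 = -0.07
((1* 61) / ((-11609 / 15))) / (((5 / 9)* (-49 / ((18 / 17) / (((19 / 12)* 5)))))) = 355752 / 918678215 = 0.00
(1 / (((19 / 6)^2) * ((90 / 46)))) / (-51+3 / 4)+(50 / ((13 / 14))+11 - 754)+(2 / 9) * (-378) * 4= -4835107019 / 4716465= -1025.15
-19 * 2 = -38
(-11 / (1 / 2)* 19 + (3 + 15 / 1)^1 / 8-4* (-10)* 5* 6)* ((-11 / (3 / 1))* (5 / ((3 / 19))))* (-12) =3278165 / 3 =1092721.67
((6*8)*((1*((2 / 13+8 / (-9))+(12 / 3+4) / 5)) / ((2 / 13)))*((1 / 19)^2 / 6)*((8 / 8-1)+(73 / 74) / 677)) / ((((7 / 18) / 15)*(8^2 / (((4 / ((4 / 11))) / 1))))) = 609477 / 506390584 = 0.00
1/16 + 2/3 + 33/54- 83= -81.66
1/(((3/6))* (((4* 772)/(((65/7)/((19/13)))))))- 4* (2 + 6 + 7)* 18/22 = -49.09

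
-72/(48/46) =-69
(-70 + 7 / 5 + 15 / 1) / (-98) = 134 / 245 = 0.55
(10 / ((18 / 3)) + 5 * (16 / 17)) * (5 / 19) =1625 / 969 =1.68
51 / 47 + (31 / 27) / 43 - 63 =-3377053 / 54567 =-61.89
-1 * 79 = -79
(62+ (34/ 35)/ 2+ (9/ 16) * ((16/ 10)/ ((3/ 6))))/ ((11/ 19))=8550/ 77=111.04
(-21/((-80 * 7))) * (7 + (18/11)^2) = 3513/9680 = 0.36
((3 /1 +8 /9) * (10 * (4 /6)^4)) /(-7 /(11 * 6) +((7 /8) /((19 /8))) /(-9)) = -334400 /6399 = -52.26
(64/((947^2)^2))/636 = 16/127878354814479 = 0.00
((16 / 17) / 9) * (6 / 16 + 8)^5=1350125107 / 313344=4308.76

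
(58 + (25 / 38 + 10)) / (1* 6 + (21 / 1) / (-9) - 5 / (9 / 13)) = -23481 / 1216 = -19.31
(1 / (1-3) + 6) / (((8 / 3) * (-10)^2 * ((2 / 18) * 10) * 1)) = 297 / 16000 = 0.02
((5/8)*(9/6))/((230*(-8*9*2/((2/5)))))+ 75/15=441599/88320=5.00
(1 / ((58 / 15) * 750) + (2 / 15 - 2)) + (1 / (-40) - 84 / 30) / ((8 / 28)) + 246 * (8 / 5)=13288247 / 34800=381.85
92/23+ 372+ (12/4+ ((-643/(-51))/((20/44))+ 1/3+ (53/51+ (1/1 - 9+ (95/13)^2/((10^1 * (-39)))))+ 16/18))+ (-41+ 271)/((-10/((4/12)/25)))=6732149543/16807050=400.56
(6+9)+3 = 18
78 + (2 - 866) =-786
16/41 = 0.39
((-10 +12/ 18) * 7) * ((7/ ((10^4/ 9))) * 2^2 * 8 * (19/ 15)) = -52136/ 3125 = -16.68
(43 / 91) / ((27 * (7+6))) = 43 / 31941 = 0.00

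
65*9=585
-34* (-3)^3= 918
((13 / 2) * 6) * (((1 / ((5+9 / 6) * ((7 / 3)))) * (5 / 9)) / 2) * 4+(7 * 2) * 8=804 / 7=114.86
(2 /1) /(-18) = -0.11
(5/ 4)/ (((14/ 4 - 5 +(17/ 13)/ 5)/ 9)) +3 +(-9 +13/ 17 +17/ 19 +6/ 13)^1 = -17526811/ 1352078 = -12.96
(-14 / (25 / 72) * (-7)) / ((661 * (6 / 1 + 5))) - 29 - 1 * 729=-137778394 / 181775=-757.96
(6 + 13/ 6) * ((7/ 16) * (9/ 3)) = 343/ 32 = 10.72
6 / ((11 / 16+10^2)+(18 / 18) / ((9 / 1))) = 0.06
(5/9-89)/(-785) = 0.11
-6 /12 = -1 /2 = -0.50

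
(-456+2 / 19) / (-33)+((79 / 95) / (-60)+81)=5944031 / 62700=94.80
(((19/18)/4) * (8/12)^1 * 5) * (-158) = -7505/54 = -138.98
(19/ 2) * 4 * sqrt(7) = 38 * sqrt(7) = 100.54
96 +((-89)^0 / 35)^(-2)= 1321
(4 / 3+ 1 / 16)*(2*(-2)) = -67 / 12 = -5.58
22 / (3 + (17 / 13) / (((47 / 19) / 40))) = 13442 / 14753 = 0.91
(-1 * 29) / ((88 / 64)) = -232 / 11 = -21.09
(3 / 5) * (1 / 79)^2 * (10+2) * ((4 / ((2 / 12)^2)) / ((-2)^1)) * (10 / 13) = -5184 / 81133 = -0.06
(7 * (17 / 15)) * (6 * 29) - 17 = 6817 / 5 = 1363.40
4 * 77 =308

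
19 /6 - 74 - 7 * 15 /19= -8705 /114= -76.36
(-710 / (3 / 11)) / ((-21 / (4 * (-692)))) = -21618080 / 63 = -343144.13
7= 7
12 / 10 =6 / 5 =1.20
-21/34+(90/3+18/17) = 1035/34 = 30.44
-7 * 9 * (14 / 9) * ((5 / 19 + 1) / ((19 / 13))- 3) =75558 / 361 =209.30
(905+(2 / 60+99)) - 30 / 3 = 29821 / 30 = 994.03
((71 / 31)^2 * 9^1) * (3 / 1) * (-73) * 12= -119229732 / 961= -124068.40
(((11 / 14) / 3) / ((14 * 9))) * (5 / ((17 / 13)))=715 / 89964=0.01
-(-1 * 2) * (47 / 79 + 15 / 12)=583 / 158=3.69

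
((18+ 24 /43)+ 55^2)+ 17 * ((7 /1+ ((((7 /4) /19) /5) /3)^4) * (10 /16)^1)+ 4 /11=3985822683527626441 /1278205049088000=3118.30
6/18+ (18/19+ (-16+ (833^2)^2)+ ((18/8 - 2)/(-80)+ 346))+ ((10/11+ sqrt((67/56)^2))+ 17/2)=676231761640126051/1404480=481481944662.88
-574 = -574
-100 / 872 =-25 / 218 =-0.11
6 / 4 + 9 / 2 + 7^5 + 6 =16819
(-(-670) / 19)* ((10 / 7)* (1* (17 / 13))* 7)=113900 / 247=461.13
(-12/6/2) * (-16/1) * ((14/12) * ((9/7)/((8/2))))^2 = 9/4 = 2.25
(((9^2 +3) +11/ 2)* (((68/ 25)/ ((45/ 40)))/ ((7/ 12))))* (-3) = -194752/ 175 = -1112.87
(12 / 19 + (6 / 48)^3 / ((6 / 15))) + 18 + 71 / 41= 16247607 / 797696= 20.37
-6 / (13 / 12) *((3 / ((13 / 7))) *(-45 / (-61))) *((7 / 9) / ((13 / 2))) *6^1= -4.74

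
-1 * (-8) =8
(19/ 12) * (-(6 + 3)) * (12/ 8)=-171/ 8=-21.38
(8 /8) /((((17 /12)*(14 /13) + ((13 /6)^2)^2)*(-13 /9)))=-11664 /396997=-0.03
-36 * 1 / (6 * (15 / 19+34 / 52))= -2964 / 713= -4.16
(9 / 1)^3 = 729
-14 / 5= -2.80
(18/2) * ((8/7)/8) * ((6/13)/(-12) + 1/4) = 99/364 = 0.27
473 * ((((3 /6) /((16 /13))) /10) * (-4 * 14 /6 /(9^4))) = -43043 /1574640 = -0.03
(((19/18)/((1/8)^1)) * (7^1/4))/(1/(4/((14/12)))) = 152/3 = 50.67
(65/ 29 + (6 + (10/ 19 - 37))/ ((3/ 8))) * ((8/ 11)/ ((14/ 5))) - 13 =-1422371/ 42427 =-33.53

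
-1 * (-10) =10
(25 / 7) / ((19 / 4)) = 100 / 133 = 0.75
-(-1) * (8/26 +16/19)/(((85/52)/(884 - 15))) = 987184/1615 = 611.26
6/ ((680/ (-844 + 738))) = -159/ 170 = -0.94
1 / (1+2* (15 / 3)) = 1 / 11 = 0.09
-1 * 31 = -31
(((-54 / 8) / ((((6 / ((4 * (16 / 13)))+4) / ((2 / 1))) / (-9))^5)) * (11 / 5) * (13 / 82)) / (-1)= -1149.17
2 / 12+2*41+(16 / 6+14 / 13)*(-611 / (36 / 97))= -164185 / 27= -6080.93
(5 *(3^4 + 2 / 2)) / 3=410 / 3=136.67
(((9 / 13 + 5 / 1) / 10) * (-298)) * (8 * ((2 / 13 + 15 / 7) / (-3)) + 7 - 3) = 1279016 / 3549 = 360.39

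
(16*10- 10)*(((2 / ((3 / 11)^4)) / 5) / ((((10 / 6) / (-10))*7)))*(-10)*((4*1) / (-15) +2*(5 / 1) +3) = 223714480 / 189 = 1183674.50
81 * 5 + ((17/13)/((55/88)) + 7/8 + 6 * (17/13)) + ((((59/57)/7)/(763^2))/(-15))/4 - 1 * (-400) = 59124493436761/72473054472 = 815.81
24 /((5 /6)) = 144 /5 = 28.80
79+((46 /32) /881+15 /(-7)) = 7583809 /98672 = 76.86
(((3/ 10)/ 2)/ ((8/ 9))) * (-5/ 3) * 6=-27/ 16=-1.69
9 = 9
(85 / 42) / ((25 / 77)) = 187 / 30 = 6.23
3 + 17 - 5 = 15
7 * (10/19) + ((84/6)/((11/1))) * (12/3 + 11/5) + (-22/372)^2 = 418599661/36152820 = 11.58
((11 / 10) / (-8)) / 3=-11 / 240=-0.05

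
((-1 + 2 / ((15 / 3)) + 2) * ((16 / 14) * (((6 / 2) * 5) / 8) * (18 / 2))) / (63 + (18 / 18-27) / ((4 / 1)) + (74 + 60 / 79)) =1422 / 6913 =0.21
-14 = -14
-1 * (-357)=357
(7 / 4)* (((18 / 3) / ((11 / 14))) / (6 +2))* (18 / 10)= 1323 / 440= 3.01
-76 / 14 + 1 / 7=-37 / 7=-5.29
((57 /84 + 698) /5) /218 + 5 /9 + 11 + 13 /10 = 13.50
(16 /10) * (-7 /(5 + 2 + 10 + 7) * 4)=-1.87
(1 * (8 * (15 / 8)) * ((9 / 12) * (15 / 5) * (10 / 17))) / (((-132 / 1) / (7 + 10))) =-225 / 88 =-2.56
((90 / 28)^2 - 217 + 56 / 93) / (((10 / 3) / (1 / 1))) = -751235 / 12152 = -61.82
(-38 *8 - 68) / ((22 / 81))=-15066 / 11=-1369.64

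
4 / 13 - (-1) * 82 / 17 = 1134 / 221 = 5.13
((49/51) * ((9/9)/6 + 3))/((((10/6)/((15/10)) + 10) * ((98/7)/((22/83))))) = 1463/282200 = 0.01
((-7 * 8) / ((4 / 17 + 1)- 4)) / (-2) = -10.13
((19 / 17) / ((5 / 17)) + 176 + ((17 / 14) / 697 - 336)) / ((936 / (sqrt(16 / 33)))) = -448289 * sqrt(33) / 22162140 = -0.12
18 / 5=3.60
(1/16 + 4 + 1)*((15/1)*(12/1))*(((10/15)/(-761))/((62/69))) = -83835/94364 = -0.89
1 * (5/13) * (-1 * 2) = -10/13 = -0.77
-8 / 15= -0.53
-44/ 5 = -8.80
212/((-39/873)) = -61692/13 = -4745.54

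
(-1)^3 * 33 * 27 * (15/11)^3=-273375/121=-2259.30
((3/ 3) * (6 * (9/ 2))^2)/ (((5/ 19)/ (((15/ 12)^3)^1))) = 5410.55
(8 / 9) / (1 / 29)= 232 / 9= 25.78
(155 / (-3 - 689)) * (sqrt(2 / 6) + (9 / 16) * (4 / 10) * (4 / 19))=-155 * sqrt(3) / 2076 - 279 / 26296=-0.14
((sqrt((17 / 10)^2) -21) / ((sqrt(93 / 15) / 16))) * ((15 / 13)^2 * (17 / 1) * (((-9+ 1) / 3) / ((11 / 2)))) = 6299520 * sqrt(155) / 57629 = 1360.92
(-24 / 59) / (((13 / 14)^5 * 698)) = -6453888 / 7645294163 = -0.00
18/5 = 3.60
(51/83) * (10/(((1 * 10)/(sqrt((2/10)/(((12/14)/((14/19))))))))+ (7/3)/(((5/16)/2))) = 119 * sqrt(285)/7885+ 3808/415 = 9.43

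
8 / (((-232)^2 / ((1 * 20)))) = 5 / 1682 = 0.00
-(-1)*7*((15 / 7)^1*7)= 105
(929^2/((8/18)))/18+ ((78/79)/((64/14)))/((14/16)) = 68180395/632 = 107880.37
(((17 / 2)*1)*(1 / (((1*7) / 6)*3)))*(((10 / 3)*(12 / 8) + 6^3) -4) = 527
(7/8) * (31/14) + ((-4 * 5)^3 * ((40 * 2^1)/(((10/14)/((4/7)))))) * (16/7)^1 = -131071783/112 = -1170283.78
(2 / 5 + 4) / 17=22 / 85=0.26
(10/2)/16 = 5/16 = 0.31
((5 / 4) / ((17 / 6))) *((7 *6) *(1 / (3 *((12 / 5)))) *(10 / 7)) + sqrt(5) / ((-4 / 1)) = 125 / 34 - sqrt(5) / 4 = 3.12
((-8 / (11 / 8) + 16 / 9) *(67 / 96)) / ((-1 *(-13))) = -1675 / 7722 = -0.22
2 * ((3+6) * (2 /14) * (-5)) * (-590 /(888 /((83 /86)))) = 367275 /44548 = 8.24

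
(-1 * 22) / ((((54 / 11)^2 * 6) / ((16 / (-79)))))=5324 / 172773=0.03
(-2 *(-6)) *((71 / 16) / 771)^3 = 357911 / 156437849088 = 0.00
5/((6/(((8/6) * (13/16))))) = 0.90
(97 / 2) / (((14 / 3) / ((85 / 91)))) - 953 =-2403509 / 2548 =-943.29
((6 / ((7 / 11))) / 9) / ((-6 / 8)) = -88 / 63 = -1.40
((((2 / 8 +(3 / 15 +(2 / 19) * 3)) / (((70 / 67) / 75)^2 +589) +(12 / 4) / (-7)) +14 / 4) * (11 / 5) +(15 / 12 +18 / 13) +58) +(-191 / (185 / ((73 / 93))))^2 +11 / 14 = 1612245015150622457587 / 23421168376240778325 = 68.84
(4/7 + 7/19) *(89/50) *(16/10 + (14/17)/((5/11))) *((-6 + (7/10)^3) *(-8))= 14600717/56525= 258.31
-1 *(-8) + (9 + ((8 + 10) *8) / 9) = 33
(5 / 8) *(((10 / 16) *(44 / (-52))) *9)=-2475 / 832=-2.97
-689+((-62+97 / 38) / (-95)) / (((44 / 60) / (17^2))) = -3513485 / 7942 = -442.39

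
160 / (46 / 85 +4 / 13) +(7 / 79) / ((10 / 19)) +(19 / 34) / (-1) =592376282 / 3149335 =188.10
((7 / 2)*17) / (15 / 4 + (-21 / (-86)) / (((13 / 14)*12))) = 66521 / 4217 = 15.77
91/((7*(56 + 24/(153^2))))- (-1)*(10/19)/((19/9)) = 75947319/157748336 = 0.48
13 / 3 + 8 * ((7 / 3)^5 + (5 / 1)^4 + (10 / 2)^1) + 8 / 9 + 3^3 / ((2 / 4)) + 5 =1374782 / 243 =5657.54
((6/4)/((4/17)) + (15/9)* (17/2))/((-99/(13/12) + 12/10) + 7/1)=-32045/129768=-0.25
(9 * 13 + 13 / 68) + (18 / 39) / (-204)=103595 / 884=117.19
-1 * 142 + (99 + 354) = 311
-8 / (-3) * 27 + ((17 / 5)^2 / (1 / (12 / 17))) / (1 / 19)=5676 / 25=227.04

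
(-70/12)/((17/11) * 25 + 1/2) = -55/369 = -0.15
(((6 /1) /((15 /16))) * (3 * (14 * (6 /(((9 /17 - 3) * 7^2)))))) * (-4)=13056 /245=53.29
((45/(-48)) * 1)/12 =-5/64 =-0.08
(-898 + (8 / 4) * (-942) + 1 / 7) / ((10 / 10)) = -19473 / 7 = -2781.86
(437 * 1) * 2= 874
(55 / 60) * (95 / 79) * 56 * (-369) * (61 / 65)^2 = -1339180458 / 66755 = -20061.13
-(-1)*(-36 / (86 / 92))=-1656 / 43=-38.51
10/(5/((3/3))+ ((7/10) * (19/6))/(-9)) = 5400/2567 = 2.10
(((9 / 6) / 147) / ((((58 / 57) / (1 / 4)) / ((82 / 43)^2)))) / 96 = 31939 / 336310912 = 0.00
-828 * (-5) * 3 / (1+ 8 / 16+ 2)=24840 / 7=3548.57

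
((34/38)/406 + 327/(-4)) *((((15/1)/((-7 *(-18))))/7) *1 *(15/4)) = -31530125/6047776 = -5.21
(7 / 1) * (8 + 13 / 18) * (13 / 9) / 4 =14287 / 648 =22.05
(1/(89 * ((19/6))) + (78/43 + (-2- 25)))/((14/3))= -784755/145426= -5.40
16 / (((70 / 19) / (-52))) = -7904 / 35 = -225.83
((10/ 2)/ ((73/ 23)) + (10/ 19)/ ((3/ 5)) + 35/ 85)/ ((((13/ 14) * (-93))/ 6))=-5673136/ 28507011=-0.20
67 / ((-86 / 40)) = -1340 / 43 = -31.16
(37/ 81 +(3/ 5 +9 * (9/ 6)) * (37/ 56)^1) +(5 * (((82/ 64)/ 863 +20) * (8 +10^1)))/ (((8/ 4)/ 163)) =11486960226347/ 78291360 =146720.66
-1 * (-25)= 25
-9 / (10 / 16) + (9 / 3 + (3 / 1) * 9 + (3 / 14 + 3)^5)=964590897 / 2689120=358.70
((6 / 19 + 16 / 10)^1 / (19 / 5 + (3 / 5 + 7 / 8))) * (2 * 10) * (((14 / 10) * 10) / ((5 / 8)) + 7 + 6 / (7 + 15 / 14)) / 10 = 49594272 / 2265085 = 21.90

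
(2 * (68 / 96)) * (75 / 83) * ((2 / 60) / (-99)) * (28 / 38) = -595 / 1873476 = -0.00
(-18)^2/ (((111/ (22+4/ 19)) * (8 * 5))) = 5697/ 3515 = 1.62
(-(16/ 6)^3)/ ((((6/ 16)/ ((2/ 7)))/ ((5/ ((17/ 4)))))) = -163840/ 9639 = -17.00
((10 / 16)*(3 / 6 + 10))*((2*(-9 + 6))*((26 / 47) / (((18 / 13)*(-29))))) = 5915 / 10904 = 0.54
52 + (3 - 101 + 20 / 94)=-2152 / 47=-45.79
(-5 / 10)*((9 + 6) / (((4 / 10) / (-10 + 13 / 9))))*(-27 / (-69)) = 5775 / 92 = 62.77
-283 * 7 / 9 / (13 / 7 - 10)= 13867 / 513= 27.03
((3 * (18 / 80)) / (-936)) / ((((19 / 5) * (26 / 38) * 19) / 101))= -303 / 205504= -0.00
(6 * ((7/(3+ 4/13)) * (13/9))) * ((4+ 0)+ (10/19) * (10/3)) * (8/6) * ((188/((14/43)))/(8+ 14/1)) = 20842432/5643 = 3693.50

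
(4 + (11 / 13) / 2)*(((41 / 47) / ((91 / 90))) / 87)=0.04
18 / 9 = 2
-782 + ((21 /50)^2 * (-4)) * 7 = -491837 /625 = -786.94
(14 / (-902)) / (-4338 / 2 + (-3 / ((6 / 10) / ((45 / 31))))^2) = 6727 / 917236584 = 0.00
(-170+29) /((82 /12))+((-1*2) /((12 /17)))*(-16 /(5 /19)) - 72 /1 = 48974 /615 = 79.63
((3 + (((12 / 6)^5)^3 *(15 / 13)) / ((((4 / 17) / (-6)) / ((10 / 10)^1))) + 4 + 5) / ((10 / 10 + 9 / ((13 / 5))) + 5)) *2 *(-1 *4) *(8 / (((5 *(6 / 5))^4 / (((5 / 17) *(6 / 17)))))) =167114720 / 319923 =522.36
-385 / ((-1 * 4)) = 385 / 4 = 96.25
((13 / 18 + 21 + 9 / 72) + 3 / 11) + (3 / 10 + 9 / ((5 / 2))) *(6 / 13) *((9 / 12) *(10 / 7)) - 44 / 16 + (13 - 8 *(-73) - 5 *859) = -20383633 / 5544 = -3676.70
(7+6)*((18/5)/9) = 5.20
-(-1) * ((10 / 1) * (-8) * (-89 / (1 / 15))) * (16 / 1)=1708800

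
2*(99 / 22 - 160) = -311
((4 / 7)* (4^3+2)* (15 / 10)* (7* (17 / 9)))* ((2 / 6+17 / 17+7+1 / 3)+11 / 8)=45067 / 6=7511.17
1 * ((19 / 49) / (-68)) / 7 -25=-583119 / 23324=-25.00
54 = 54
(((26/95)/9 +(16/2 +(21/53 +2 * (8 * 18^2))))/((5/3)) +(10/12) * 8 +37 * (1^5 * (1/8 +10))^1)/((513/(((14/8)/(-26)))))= -14789144503/32235278400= -0.46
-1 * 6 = -6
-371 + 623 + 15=267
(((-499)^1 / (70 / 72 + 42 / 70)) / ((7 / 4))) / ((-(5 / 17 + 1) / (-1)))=-3053880 / 21791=-140.14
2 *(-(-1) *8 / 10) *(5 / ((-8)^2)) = 1 / 8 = 0.12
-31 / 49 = -0.63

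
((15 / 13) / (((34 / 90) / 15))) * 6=60750 / 221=274.89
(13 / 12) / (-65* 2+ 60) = -13 / 840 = -0.02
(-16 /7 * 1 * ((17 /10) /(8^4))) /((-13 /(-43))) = -731 /232960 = -0.00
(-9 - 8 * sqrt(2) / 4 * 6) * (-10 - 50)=540+720 * sqrt(2)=1558.23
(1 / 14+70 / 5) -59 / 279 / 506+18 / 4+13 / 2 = 12387812 / 494109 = 25.07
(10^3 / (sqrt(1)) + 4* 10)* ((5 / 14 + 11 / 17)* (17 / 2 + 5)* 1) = 1677780 / 119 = 14098.99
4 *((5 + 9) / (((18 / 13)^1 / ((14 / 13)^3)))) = 76832 / 1521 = 50.51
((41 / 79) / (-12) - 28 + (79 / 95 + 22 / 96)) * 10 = -3240059 / 12008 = -269.83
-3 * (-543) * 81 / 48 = 43983 / 16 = 2748.94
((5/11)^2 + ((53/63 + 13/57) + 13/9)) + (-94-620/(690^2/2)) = -34969654046/383093865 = -91.28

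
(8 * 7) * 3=168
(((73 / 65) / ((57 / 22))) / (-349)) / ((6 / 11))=-8833 / 3879135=-0.00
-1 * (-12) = 12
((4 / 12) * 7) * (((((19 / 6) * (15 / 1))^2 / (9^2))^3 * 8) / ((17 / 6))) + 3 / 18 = 142388.92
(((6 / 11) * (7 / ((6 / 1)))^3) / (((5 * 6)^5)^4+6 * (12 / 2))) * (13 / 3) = 343 / 31863845141446153846153846157136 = 0.00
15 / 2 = 7.50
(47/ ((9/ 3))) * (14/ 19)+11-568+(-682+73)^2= 21109126/ 57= 370335.54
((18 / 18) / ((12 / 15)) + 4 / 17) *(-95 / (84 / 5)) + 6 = -13703 / 5712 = -2.40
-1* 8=-8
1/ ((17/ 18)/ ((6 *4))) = 432/ 17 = 25.41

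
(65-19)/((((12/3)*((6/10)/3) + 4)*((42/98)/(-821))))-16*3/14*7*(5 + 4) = -668681/36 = -18574.47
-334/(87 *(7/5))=-1670/609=-2.74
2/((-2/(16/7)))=-16/7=-2.29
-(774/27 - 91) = 187/3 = 62.33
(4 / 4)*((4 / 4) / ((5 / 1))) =0.20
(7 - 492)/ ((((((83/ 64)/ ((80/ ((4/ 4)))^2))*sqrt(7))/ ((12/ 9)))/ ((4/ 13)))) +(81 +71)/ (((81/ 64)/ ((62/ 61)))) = 603136/ 4941 - 3178496000*sqrt(7)/ 22659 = -371011.26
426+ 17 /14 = 5981 /14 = 427.21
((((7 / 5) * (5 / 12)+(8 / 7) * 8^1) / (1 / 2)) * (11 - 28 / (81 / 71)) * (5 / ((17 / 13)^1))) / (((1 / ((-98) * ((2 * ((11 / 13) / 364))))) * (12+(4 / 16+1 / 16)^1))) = 394349560 / 10579491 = 37.27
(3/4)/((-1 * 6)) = -1/8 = -0.12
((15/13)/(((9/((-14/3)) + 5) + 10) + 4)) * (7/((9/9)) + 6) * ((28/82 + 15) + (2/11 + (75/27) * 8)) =10724630/323367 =33.17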